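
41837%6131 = 5051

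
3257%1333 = 591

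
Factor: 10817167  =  10817167^1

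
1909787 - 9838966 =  - 7929179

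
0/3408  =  0=   0.00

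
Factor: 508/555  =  2^2*3^( - 1 )*5^( - 1) * 37^( - 1)*127^1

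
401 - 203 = 198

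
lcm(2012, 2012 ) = 2012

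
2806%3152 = 2806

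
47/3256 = 47/3256=0.01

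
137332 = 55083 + 82249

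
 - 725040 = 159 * ( - 4560) 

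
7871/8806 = 463/518 = 0.89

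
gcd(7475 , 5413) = 1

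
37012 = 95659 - 58647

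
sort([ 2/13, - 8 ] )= [-8,2/13 ] 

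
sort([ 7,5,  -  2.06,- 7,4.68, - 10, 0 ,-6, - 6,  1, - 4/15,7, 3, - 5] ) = [ - 10, - 7, - 6,-6, - 5,  -  2.06, - 4/15, 0,1, 3,4.68,5, 7 , 7 ] 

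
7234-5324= 1910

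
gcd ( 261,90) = 9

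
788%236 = 80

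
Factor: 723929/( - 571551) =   -  3^(-1)*317^( - 1 ) * 389^1 * 601^( - 1 )*1861^1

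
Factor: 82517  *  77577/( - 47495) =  - 6401421309/47495 = - 3^1*5^(  -  1 )* 7^( - 1)*19^2*23^( - 1 )*43^1*59^( - 1)*101^1*1361^1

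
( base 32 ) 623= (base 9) 8461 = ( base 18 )1131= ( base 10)6211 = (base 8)14103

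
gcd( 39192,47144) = 568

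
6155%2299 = 1557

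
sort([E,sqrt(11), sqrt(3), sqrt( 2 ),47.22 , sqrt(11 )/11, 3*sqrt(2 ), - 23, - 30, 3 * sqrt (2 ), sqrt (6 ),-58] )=[ - 58, - 30, - 23,  sqrt(11 ) /11 , sqrt(2 ), sqrt( 3 ),sqrt( 6 ),E,sqrt (11),3*sqrt( 2 ), 3*sqrt( 2 ), 47.22 ] 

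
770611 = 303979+466632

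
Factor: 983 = 983^1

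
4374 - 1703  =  2671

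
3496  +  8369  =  11865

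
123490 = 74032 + 49458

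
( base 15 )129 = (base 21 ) cc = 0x108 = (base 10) 264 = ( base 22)c0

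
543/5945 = 543/5945= 0.09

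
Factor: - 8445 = -3^1 * 5^1 * 563^1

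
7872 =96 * 82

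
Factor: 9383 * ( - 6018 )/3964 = -2^(  -  1 )*3^1 * 11^1*17^1*59^1*853^1*991^( - 1 ) = - 28233447/1982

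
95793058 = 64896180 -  - 30896878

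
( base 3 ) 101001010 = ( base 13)3441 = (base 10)7320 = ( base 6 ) 53520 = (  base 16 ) 1c98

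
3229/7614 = 3229/7614 = 0.42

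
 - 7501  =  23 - 7524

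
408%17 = 0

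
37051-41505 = -4454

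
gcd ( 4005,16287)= 267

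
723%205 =108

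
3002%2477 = 525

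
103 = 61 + 42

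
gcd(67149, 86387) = 1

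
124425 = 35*3555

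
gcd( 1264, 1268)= 4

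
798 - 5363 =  - 4565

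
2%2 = 0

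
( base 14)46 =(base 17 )3b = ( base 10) 62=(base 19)35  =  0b111110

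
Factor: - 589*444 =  - 261516 = -  2^2*3^1*19^1 *31^1*37^1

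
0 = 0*( - 98261)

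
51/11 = 4 + 7/11 = 4.64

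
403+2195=2598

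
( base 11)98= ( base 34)35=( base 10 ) 107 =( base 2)1101011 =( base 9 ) 128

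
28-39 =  - 11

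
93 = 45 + 48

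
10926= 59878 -48952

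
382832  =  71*5392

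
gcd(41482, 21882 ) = 14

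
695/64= 695/64 = 10.86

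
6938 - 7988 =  - 1050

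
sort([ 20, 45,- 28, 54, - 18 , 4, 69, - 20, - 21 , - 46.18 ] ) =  [-46.18, - 28,  -  21,  -  20,  -  18,  4, 20, 45, 54, 69]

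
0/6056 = 0 =0.00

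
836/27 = 30+26/27 = 30.96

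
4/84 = 1/21 = 0.05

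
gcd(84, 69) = 3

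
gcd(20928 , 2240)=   64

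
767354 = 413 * 1858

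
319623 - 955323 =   -  635700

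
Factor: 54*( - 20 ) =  - 1080=-  2^3 * 3^3*5^1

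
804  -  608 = 196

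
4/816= 1/204  =  0.00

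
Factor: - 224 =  - 2^5 * 7^1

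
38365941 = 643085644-604719703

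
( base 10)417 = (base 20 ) 10H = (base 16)1a1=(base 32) d1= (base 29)eb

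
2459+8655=11114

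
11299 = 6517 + 4782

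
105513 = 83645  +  21868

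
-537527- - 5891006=5353479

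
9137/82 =111 + 35/82 = 111.43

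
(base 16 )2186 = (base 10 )8582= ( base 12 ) 4B72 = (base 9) 12685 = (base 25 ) DI7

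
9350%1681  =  945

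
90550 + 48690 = 139240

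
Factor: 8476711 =8476711^1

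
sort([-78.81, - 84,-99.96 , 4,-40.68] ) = [ - 99.96,  -  84,  -  78.81,- 40.68, 4 ]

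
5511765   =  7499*735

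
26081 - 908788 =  - 882707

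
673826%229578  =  214670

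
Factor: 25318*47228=2^3 * 11807^1*12659^1  =  1195718504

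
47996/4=11999= 11999.00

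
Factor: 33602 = 2^1*53^1*317^1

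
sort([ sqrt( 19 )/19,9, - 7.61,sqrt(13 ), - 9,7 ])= [ - 9, - 7.61 , sqrt(  19 )/19,sqrt( 13),7,  9 ]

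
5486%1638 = 572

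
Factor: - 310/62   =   - 5 =- 5^1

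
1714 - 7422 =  - 5708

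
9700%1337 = 341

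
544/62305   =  32/3665= 0.01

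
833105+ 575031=1408136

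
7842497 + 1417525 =9260022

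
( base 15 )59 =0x54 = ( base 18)4C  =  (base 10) 84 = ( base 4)1110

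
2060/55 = 37 + 5/11=37.45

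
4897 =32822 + -27925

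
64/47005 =64/47005 = 0.00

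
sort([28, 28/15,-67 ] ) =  [  -  67,28/15 , 28 ] 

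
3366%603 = 351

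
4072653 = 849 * 4797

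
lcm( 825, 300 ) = 3300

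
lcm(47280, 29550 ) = 236400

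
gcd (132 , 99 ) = 33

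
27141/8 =27141/8= 3392.62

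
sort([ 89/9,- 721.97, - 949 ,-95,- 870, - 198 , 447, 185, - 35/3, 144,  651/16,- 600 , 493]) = [ - 949, - 870,  -  721.97 , - 600, - 198, - 95, - 35/3 , 89/9 , 651/16,144,  185,447  ,  493]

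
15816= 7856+7960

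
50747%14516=7199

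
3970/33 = 3970/33 =120.30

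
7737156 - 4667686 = 3069470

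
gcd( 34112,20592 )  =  208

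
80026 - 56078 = 23948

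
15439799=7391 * 2089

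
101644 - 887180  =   - 785536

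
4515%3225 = 1290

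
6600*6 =39600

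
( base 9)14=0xD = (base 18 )d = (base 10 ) 13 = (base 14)D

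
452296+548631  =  1000927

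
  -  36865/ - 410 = 89 + 75/82 = 89.91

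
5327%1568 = 623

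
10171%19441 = 10171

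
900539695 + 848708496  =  1749248191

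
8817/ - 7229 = -2 + 5641/7229 = - 1.22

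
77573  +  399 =77972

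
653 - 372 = 281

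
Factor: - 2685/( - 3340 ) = 537/668  =  2^ ( - 2)*3^1 * 167^( - 1)*179^1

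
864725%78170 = 4855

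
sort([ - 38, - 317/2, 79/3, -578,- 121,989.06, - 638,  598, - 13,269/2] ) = [ - 638, - 578, - 317/2 ,  -  121, - 38,-13,79/3 , 269/2,598,989.06] 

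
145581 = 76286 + 69295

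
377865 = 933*405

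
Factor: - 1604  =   -2^2*401^1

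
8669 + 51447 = 60116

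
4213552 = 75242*56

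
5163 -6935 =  - 1772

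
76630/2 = 38315 = 38315.00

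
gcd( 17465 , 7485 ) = 2495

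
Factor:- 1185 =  - 3^1*5^1*79^1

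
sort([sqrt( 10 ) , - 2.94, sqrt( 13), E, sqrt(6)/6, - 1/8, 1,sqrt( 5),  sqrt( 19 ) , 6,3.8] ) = [-2.94,-1/8, sqrt( 6 ) /6,1,  sqrt(5 ),E,sqrt( 10), sqrt(  13),3.8,  sqrt( 19 ), 6]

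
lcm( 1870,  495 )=16830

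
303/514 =303/514 = 0.59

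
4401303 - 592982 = 3808321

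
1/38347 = 1/38347 = 0.00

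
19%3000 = 19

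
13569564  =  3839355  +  9730209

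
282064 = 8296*34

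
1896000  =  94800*20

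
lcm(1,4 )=4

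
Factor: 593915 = 5^1*7^1*71^1*239^1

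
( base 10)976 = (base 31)10F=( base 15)451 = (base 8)1720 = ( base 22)208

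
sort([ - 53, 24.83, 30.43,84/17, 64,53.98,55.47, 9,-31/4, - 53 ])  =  [-53, - 53, -31/4,84/17, 9, 24.83,30.43, 53.98,55.47, 64] 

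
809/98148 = 809/98148 = 0.01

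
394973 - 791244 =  - 396271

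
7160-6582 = 578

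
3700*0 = 0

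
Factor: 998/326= 499/163 = 163^( - 1) * 499^1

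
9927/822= 12 + 21/274  =  12.08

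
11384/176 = 1423/22 = 64.68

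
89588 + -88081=1507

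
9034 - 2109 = 6925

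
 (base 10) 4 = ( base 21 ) 4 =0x4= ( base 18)4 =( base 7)4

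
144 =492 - 348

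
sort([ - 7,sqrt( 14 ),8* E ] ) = [ -7, sqrt( 14 ),8*E] 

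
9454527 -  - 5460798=14915325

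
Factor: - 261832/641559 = - 2^3*3^ ( - 1 )*23^1*79^(-1)*1423^1*2707^ ( - 1 )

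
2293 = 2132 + 161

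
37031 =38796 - 1765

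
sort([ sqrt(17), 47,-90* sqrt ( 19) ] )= [ - 90*sqrt( 19),sqrt( 17), 47 ] 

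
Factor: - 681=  - 3^1*227^1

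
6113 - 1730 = 4383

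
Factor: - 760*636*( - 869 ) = 2^5*3^1 * 5^1*11^1*19^1*53^1*79^1  =  420039840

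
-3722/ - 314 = 1861/157 = 11.85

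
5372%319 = 268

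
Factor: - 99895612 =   -  2^2*  199^1*  125497^1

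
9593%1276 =661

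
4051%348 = 223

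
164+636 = 800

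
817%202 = 9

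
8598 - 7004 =1594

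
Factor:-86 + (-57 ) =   -  143 =-11^1*13^1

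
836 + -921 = -85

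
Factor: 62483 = 62483^1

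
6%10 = 6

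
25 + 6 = 31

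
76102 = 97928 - 21826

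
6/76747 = 6/76747 = 0.00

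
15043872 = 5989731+9054141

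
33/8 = 4 + 1/8= 4.12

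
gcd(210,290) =10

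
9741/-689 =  - 9741/689  =  - 14.14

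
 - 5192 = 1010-6202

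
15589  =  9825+5764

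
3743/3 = 3743/3 = 1247.67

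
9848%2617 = 1997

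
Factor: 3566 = 2^1*1783^1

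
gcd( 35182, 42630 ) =98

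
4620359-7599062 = -2978703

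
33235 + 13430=46665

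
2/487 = 2/487 = 0.00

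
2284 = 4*571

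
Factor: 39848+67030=106878  =  2^1*3^1 * 47^1*379^1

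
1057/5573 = 1057/5573 = 0.19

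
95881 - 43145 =52736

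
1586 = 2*793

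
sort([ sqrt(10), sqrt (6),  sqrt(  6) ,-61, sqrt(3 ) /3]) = [  -  61,  sqrt( 3 )/3,  sqrt( 6), sqrt( 6), sqrt(10 ) ] 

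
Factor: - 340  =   - 2^2*5^1*17^1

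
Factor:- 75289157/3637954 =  - 2^( - 1)*1818977^ (-1)*75289157^1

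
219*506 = 110814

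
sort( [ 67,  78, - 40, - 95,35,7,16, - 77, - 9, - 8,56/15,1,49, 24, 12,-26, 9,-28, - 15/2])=[  -  95,- 77, - 40 , - 28, - 26, - 9, - 8, - 15/2,1, 56/15 , 7, 9,12, 16,24,35, 49,67, 78]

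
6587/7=941 = 941.00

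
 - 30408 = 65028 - 95436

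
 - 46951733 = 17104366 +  - 64056099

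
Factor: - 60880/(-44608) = 3805/2788 = 2^( - 2 )*5^1*17^ (  -  1)*41^(- 1 )*761^1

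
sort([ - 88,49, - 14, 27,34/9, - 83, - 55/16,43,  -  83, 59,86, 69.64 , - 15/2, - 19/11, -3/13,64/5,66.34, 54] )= [ - 88, - 83, - 83,-14, - 15/2, - 55/16, - 19/11, - 3/13,34/9,64/5,27,43, 49,54,59,66.34,69.64, 86 ] 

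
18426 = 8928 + 9498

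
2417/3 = 805 + 2/3 = 805.67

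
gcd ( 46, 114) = 2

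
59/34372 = 59/34372 = 0.00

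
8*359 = 2872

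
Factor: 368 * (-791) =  - 2^4*7^1* 23^1 *113^1 = - 291088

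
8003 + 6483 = 14486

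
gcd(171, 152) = 19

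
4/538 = 2/269  =  0.01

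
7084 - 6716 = 368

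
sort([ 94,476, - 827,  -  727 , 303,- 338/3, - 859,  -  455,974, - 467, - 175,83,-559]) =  [ - 859, - 827, - 727,  -  559, - 467,- 455,  -  175, - 338/3,83,94, 303,476, 974]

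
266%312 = 266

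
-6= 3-9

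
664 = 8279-7615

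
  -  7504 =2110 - 9614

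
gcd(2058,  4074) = 42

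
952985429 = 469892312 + 483093117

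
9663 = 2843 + 6820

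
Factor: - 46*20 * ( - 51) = 2^3*3^1 *5^1*17^1*23^1 = 46920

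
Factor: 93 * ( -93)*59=-510291 = - 3^2*31^2* 59^1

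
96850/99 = 96850/99 = 978.28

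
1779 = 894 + 885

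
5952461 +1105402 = 7057863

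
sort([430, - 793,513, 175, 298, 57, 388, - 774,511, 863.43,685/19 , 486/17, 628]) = [-793,-774,486/17, 685/19,57, 175,  298, 388,  430, 511, 513,  628, 863.43 ] 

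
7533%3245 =1043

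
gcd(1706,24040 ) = 2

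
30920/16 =3865/2  =  1932.50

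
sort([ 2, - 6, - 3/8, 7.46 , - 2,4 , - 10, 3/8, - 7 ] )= [ - 10, - 7, - 6, - 2, - 3/8,3/8, 2,4, 7.46 ] 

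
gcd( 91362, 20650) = 2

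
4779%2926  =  1853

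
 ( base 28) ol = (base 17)26d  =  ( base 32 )ll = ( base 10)693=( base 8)1265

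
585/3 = 195 = 195.00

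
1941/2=970 + 1/2 = 970.50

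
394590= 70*5637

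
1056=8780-7724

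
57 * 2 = 114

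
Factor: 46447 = 46447^1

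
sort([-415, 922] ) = [-415, 922 ]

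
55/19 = 55/19 = 2.89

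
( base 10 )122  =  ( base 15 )82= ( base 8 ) 172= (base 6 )322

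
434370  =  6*72395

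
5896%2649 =598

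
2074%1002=70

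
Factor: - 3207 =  - 3^1 * 1069^1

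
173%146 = 27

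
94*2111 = 198434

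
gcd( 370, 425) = 5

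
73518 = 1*73518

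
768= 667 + 101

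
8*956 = 7648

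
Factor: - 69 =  - 3^1*23^1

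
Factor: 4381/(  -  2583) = -3^(-2)*7^( - 1)*13^1*41^( - 1 )*337^1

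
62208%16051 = 14055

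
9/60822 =1/6758 = 0.00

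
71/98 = 71/98 = 0.72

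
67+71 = 138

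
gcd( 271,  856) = 1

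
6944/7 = 992 = 992.00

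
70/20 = 3+1/2 = 3.50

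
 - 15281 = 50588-65869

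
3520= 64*55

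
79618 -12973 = 66645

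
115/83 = 1 + 32/83 = 1.39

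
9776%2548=2132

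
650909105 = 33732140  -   - 617176965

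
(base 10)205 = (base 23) 8l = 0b11001101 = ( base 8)315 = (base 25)85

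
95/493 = 95/493 = 0.19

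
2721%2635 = 86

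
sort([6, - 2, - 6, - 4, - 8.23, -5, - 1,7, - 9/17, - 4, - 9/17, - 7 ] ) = [ - 8.23, - 7, - 6, - 5, - 4, - 4, - 2,  -  1, - 9/17,-9/17,  6 , 7] 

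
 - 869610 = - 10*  86961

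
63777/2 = 63777/2 = 31888.50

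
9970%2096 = 1586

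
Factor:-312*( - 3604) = 2^5 * 3^1*13^1 * 17^1*53^1 = 1124448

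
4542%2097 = 348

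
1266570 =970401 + 296169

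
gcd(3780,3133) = 1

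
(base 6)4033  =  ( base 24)1cl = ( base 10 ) 885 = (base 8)1565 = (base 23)1fb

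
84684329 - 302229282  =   - 217544953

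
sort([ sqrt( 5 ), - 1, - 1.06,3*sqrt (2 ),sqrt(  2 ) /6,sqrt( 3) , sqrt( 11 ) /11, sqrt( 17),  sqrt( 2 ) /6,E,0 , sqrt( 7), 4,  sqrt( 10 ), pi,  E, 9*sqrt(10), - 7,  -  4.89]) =[  -  7, - 4.89, - 1.06, - 1, 0,sqrt( 2 )/6  ,  sqrt( 2 ) /6, sqrt( 11 )/11,sqrt( 3),sqrt (5), sqrt( 7 ), E,E,  pi,  sqrt( 10 ), 4,sqrt( 17 ),3*sqrt(2 ),9*sqrt( 10)]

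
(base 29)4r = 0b10001111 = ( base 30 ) 4n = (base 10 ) 143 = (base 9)168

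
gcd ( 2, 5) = 1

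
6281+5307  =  11588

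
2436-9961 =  - 7525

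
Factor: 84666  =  2^1 * 3^1*103^1 * 137^1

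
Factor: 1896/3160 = 3/5 = 3^1*5^( - 1)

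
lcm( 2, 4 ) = 4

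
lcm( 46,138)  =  138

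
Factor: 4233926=2^1*79^1*127^1*211^1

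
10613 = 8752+1861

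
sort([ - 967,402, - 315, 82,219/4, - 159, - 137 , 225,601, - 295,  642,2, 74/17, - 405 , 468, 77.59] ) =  [ - 967,-405,  -  315,- 295,  -  159 , - 137,2,74/17, 219/4,  77.59 , 82,225,402,468,601, 642 ]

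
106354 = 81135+25219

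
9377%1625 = 1252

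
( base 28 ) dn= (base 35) b2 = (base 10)387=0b110000011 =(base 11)322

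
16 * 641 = 10256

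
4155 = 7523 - 3368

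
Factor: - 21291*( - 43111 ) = 3^1*19^1 * 47^1*151^1  *2269^1 = 917876301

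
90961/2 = 45480 + 1/2 = 45480.50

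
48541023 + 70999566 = 119540589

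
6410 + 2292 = 8702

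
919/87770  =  919/87770 = 0.01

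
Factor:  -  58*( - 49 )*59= 167678  =  2^1*7^2*29^1 * 59^1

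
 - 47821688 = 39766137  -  87587825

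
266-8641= - 8375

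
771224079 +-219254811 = 551969268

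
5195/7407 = 5195/7407 = 0.70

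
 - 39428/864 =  - 46 + 79/216 = -45.63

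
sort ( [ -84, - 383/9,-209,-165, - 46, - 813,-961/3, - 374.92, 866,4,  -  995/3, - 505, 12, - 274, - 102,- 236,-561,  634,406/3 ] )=[ - 813,-561,-505, - 374.92,-995/3, - 961/3,-274, -236, - 209, - 165, - 102,-84 , - 46, - 383/9, 4, 12, 406/3 , 634, 866]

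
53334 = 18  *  2963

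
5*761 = 3805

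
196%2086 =196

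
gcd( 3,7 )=1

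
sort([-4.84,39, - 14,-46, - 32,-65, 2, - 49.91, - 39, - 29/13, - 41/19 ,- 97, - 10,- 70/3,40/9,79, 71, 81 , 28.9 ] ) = [ - 97,-65, - 49.91 ,-46, - 39, - 32, - 70/3, - 14, - 10, - 4.84, - 29/13, - 41/19,  2,40/9,28.9, 39,71,79,81 ] 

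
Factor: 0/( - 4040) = 0 = 0^1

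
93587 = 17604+75983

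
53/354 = 53/354 = 0.15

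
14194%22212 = 14194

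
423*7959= 3366657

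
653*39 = 25467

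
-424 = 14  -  438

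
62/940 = 31/470 = 0.07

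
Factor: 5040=2^4*3^2*5^1*7^1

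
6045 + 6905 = 12950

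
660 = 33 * 20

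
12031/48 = 250 + 31/48 = 250.65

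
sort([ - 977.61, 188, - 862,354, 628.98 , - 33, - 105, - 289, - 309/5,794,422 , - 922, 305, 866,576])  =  [- 977.61, - 922, - 862,-289, - 105, - 309/5 , - 33, 188, 305,354,422, 576, 628.98, 794,866]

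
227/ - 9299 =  - 1+9072/9299 = - 0.02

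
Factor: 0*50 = 0^1 = 0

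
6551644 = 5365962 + 1185682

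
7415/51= 7415/51 = 145.39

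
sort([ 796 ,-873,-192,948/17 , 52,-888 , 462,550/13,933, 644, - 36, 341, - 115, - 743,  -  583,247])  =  [ - 888, - 873, - 743,-583,  -  192, -115,-36, 550/13,52,948/17 , 247, 341, 462,644,796,933]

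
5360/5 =1072 = 1072.00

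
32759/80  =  409  +  39/80 = 409.49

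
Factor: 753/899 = 3^1  *29^( - 1)*31^( - 1 )*251^1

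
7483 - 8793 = -1310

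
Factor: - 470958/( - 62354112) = 2^( - 5)*41^( - 1 )*53^1*89^ ( - 2 ) *1481^1 = 78493/10392352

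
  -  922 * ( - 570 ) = 525540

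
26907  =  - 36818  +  63725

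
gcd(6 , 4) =2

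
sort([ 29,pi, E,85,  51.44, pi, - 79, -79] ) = [  -  79, - 79,E, pi, pi, 29, 51.44 , 85 ]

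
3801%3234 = 567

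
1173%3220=1173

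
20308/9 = 2256 + 4/9 = 2256.44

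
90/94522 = 45/47261 = 0.00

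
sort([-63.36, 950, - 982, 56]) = [-982, - 63.36,56,950 ] 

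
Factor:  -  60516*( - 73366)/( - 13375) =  - 2^3*3^2*5^( - 3)*41^2*107^( - 1)*36683^1 = -4439816856/13375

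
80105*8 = 640840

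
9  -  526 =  - 517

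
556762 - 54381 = 502381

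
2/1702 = 1/851  =  0.00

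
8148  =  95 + 8053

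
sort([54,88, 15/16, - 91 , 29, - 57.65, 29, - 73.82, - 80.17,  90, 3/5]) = [ - 91 ,  -  80.17, - 73.82, - 57.65,3/5, 15/16 , 29,  29, 54, 88, 90]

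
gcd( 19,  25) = 1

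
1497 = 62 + 1435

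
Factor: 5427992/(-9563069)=-2^3*29^(-1) * 329761^( - 1)*678499^1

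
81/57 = 27/19= 1.42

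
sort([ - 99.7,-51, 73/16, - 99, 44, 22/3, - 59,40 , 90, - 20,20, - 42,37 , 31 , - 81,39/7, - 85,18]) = [ - 99.7, - 99, - 85, - 81, - 59,  -  51,  -  42,-20, 73/16,  39/7,22/3,18,20, 31,  37  ,  40,44,90]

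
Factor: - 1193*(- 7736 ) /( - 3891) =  - 2^3*3^(  -  1 )*967^1*1193^1*1297^( - 1 ) = - 9229048/3891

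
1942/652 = 971/326 = 2.98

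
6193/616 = 10 + 3/56=   10.05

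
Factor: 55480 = 2^3 * 5^1*19^1*73^1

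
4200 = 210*20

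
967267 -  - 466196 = 1433463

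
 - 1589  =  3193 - 4782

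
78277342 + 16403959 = 94681301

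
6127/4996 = 6127/4996 = 1.23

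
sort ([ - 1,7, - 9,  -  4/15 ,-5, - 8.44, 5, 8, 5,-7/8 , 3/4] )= [-9, - 8.44, - 5, - 1,-7/8,- 4/15, 3/4, 5, 5, 7, 8]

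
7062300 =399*17700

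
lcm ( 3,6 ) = 6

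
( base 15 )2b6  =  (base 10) 621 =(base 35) HQ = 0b1001101101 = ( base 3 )212000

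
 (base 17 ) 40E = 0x492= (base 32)14I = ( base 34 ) 10e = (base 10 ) 1170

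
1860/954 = 1 +151/159 = 1.95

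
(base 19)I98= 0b1101000010101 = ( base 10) 6677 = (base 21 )f2k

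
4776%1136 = 232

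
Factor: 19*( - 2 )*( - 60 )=2^3*3^1*5^1*19^1 = 2280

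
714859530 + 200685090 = 915544620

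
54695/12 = 4557 + 11/12 = 4557.92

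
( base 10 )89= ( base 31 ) 2r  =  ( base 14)65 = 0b1011001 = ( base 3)10022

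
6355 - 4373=1982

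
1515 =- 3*(-505) 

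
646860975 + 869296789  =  1516157764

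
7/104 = 7/104 = 0.07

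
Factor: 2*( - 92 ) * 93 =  - 2^3*3^1*23^1*31^1 = - 17112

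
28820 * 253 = 7291460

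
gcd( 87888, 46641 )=3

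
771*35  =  26985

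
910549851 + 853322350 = 1763872201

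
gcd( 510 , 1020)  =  510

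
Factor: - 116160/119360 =-363/373 =- 3^1 * 11^2 * 373^( - 1 )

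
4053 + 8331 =12384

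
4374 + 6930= 11304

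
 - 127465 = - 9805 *13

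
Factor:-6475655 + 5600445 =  - 2^1*5^1*7^1 *12503^1 = - 875210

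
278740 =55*5068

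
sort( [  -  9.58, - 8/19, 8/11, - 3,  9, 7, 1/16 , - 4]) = [ - 9.58, - 4, - 3, -8/19, 1/16,8/11, 7,9] 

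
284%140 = 4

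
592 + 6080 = 6672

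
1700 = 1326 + 374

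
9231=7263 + 1968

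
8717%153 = 149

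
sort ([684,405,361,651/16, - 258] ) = [ - 258, 651/16,  361,  405,684]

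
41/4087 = 41/4087=0.01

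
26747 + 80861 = 107608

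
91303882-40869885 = 50433997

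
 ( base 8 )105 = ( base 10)69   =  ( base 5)234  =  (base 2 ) 1000101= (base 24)2L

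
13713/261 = 52 + 47/87=52.54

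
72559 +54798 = 127357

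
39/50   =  39/50= 0.78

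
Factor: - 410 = - 2^1 * 5^1*41^1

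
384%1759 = 384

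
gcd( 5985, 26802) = 9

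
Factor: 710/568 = 5/4= 2^( - 2 ) * 5^1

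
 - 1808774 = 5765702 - 7574476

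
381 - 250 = 131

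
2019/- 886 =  - 2019/886 = - 2.28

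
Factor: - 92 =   -  2^2*23^1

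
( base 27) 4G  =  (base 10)124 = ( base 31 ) 40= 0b1111100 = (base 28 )4c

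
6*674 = 4044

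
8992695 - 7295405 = 1697290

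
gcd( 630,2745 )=45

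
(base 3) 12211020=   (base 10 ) 4245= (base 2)1000010010101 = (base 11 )320A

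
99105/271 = 365 + 190/271 = 365.70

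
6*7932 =47592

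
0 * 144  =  0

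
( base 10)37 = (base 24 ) 1d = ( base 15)27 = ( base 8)45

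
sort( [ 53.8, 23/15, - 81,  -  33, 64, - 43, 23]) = [-81, -43, - 33,23/15,23,53.8, 64]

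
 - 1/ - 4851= 1/4851 = 0.00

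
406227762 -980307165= - 574079403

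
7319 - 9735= - 2416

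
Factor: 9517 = 31^1*307^1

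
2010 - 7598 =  - 5588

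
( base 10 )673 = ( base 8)1241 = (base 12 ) 481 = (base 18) 217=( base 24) 141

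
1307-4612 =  - 3305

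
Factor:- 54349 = -17^1 * 23^1*139^1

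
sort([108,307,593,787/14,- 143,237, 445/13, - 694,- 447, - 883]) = [ -883,-694,  -  447,  -  143,445/13,787/14, 108,237,307,  593 ] 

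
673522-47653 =625869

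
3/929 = 3/929 =0.00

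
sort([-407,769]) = [ - 407, 769]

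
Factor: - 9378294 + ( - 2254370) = -11632664 =- 2^3*23^1*191^1* 331^1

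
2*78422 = 156844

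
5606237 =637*8801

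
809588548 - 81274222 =728314326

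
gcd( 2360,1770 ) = 590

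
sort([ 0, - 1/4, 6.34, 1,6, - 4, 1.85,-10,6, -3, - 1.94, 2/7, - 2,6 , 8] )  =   [ - 10, - 4,- 3, - 2, - 1.94,-1/4,0,2/7, 1, 1.85, 6, 6, 6, 6.34,8] 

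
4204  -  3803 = 401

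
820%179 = 104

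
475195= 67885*7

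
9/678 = 3/226   =  0.01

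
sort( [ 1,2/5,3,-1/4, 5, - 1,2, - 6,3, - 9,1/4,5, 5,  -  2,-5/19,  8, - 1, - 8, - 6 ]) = [ - 9, - 8,-6 ,-6, - 2, - 1, - 1,- 5/19, - 1/4,1/4,2/5,1,2,3,3,5,5,5,8 ] 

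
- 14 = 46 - 60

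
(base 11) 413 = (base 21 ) 12F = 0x1F2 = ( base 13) 2c4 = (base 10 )498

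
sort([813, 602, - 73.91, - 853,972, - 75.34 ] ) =[ - 853 , - 75.34, - 73.91,602, 813,972] 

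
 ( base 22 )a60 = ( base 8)11554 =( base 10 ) 4972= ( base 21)B5G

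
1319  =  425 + 894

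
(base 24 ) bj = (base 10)283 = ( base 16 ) 11B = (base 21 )da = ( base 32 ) 8R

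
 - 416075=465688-881763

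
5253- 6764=-1511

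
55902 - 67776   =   - 11874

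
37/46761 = 37/46761 = 0.00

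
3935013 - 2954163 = 980850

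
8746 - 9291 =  - 545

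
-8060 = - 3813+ - 4247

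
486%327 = 159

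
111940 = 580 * 193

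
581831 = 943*617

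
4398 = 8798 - 4400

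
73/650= 73/650 = 0.11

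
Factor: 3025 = 5^2 * 11^2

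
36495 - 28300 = 8195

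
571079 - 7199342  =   - 6628263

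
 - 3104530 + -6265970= -9370500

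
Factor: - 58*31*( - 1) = 2^1*29^1*31^1= 1798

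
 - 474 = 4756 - 5230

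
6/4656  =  1/776 = 0.00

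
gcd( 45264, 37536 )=1104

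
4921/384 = 12+313/384 =12.82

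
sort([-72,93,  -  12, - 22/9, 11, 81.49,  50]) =[ - 72,- 12, - 22/9, 11,50,81.49,93] 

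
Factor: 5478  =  2^1*3^1 *11^1*83^1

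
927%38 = 15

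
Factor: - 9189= - 3^2*1021^1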